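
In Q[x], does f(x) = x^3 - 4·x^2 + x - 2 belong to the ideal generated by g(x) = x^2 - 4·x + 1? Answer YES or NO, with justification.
In Q[x] the ideal (g) consists of all multiples of g, so f ∈ (g) iff g | f, i.e. iff the remainder of f on division by g is 0. Divide f by g (g is monic, so eliminate the leading term of the running remainder at each step):
  leading term x^3: subtract (x)·g(x) = x^3 - 4·x^2 + x, leaving -2
The remainder r(x) = -2 ≠ 0 (and deg r < deg g), so g ∤ f, i.e. f ∉ (g).

Final answer: NO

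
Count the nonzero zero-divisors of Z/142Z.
In Z/142Z each nonzero element is either a unit (gcd with 142 is 1) or a zero-divisor (gcd > 1). The number of units is φ(142): factorise 142 = 2 · 71, so φ(142) = (2 − 1) · (71 − 1) = 1 · 70 = 70. The nonzero elements number 142 − 1 = 141. Hence the nonzero zero-divisors number 141 − 70 = 71.

Final answer: Z/142Z has 71 nonzero zero-divisors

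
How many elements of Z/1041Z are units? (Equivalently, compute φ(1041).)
An element a ∈ Z/1041Z is a unit iff gcd(a, 1041) = 1, so the number of units is φ(1041). φ is multiplicative, with φ(p^e) = p^e − p^(e−1). Factorise 1041 = 3 · 347. Then
  φ(1041) = (3 − 1) · (347 − 1) = 2 · 346 = 692.

Final answer: Z/1041Z has φ(1041) = 692 units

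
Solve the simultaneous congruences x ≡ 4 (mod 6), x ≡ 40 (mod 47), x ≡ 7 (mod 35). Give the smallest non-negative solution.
The moduli 6, 47, 35 are pairwise coprime, so by the CRT there is a unique solution mod 6·47·35 = 9870.
Solve by successive substitution. Start with x ≡ 4 (mod 6).
  Combine with x ≡ 40 (mod 47): write x = 4 + 6·t and require 4 + 6·t ≡ 40 (mod 47), i.e. 6·t ≡ 40 − 4 ≡ 36 (mod 47). Since 6^(−1) ≡ 8 (mod 47), t ≡ 8·36 ≡ 6 (mod 47). So x ≡ 4 + 6·6 = 40 (mod 282).
  Combine with x ≡ 7 (mod 35): write x = 40 + 282·t and require 40 + 282·t ≡ 7 (mod 35), i.e. 282·t ≡ 7 − 40 ≡ 2 (mod 35). Since 282^(−1) ≡ 18 (mod 35) (282 ≡ 2 (mod 35)), t ≡ 18·2 ≡ 1 (mod 35). So x ≡ 40 + 282·1 = 322 (mod 9870).
Unique solution in [0, 9870): x = 322.

Final answer: x ≡ 322 (mod 9870); the representative in [0, 9870) is 322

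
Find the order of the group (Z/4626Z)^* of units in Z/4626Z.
(Z/4626Z)^* consists of the classes a with gcd(a, 4626) = 1, so its order is φ(4626). φ is multiplicative, with φ(p^e) = p^e − p^(e−1). Factorise 4626 = 2 · 3^2 · 257. Then
  φ(4626) = (2 − 1) · (3^2 − 3^1) · (257 − 1) = 1 · 6 · 256 = 1536.
Thus |(Z/4626Z)^*| = 1536.

Final answer: |(Z/4626Z)^*| = 1536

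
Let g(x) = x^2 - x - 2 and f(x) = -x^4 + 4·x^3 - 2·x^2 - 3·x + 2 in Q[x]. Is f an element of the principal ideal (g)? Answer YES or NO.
In Q[x] the ideal (g) consists of all multiples of g, so f ∈ (g) iff g | f, i.e. iff the remainder of f on division by g is 0. Divide f by g (g is monic, so eliminate the leading term of the running remainder at each step):
  leading term -x^4: subtract (-x^2)·g(x) = -x^4 + x^3 + 2·x^2, leaving 3·x^3 - 4·x^2 - 3·x + 2
  leading term 3·x^3: subtract (3·x)·g(x) = 3·x^3 - 3·x^2 - 6·x, leaving -x^2 + 3·x + 2
  leading term -x^2: subtract (-1)·g(x) = -x^2 + x + 2, leaving 2·x
The remainder r(x) = 2·x ≠ 0 (and deg r < deg g), so g ∤ f, i.e. f ∉ (g).

Final answer: NO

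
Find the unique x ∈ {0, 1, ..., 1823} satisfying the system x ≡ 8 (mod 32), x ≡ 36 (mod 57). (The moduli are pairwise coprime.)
The moduli 32, 57 are pairwise coprime, so by the CRT there is a unique solution mod 32·57 = 1824.
Solve by successive substitution. Start with x ≡ 8 (mod 32).
  Combine with x ≡ 36 (mod 57): write x = 8 + 32·t and require 8 + 32·t ≡ 36 (mod 57), i.e. 32·t ≡ 36 − 8 ≡ 28 (mod 57). Since 32^(−1) ≡ 41 (mod 57), t ≡ 41·28 ≡ 8 (mod 57). So x ≡ 8 + 32·8 = 264 (mod 1824).
Unique solution in [0, 1824): x = 264.

Final answer: x ≡ 264 (mod 1824); the representative in [0, 1824) is 264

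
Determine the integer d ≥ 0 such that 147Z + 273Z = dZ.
(147, 273) = (21); d = 21

In the PID Z, (a, b) is generated by gcd(a, b). Compute gcd(273, 147) with the extended Euclidean algorithm, tracking rows (r, s, t) with s·273 + t·147 = r:
  row A: (273, 1, 0)   [1·273 + 0·147 = 273]
  row B: (147, 0, 1)   [0·273 + 1·147 = 147]
  273 = 1·147 + 126   → row C = row A − 1·row B = (126, 1, −1)   [check: 1·273 − 1·147 = 126]
  147 = 1·126 + 21   → row D = row B − 1·row C = (21, −1, 2)   [check: −1·273 + 2·147 = 21]
  126 = 6·21 + 0   → remainder 0, stop. gcd = 21 (last nonzero row D).
So gcd(147, 273) = 21, with Bézout identity −1·273 + 2·147 = 21. Containment (⊇): the Bézout identity exhibits 21 as an element of (147, 273), giving (21) ⊆ (147, 273). Containment (⊆): since 21 | 147 and 21 | 273 (147 = 21·7, 273 = 21·13), every Z-linear combination of 147 and 273 is divisible by 21, so (147, 273) ⊆ (21). Therefore (147, 273) = (21), d = 21.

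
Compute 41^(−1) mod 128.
Apply the extended Euclidean algorithm to (128, 41), tracking rows (r, s, t) with s·128 + t·41 = r. Each division r_prev = q·r_cur + r_new produces the new row as (previous row) − q·(current row):
  row A: (128, 1, 0)   [1·128 + 0·41 = 128]
  row B: (41, 0, 1)   [0·128 + 1·41 = 41]
  128 = 3·41 + 5   → row C = row A − 3·row B = (5, 1, −3)   [check: 1·128 − 3·41 = 5]
  41 = 8·5 + 1   → row D = row B − 8·row C = (1, −8, 25)   [check: −8·128 + 25·41 = 1]
  5 = 5·1 + 0   → remainder 0, stop. gcd = 1 (last nonzero row D).
The gcd is 1, so 41 is invertible mod 128. The last nonzero row gives −8·128 + 25·41 = 1, so t = 25. So 41^(−1) ≡ 25 (mod 128). Verify: 41 · 25 = 1025 ≡ 1 (mod 128). ✓

Final answer: 41^(−1) ≡ 25 (mod 128)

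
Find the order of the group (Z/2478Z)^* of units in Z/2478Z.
|(Z/2478Z)^*| = 696

(Z/2478Z)^* consists of the classes a with gcd(a, 2478) = 1, so its order is φ(2478). φ is multiplicative, with φ(p^e) = p^e − p^(e−1). Factorise 2478 = 2 · 3 · 7 · 59. Then
  φ(2478) = (2 − 1) · (3 − 1) · (7 − 1) · (59 − 1) = 1 · 2 · 6 · 58 = 696.
Thus |(Z/2478Z)^*| = 696.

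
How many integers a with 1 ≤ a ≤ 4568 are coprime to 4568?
The number of a ∈ {1, ..., 4568} with gcd(a, 4568) = 1 is by definition Euler's totient φ(4568). φ is multiplicative, with φ(p^e) = p^e − p^(e−1). Factorise 4568 = 2^3 · 571. Then
  φ(4568) = (2^3 − 2^2) · (571 − 1) = 4 · 570 = 2280.
So there are 2280 such integers.

Final answer: 2280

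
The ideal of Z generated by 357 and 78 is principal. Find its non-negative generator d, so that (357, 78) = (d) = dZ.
In the PID Z, (a, b) is generated by gcd(a, b). Compute gcd(357, 78) with the extended Euclidean algorithm, tracking rows (r, s, t) with s·357 + t·78 = r:
  row A: (357, 1, 0)   [1·357 + 0·78 = 357]
  row B: (78, 0, 1)   [0·357 + 1·78 = 78]
  357 = 4·78 + 45   → row C = row A − 4·row B = (45, 1, −4)   [check: 1·357 − 4·78 = 45]
  78 = 1·45 + 33   → row D = row B − 1·row C = (33, −1, 5)   [check: −1·357 + 5·78 = 33]
  45 = 1·33 + 12   → row E = row C − 1·row D = (12, 2, −9)   [check: 2·357 − 9·78 = 12]
  33 = 2·12 + 9   → row F = row D − 2·row E = (9, −5, 23)   [check: −5·357 + 23·78 = 9]
  12 = 1·9 + 3   → row G = row E − 1·row F = (3, 7, −32)   [check: 7·357 − 32·78 = 3]
  9 = 3·3 + 0   → remainder 0, stop. gcd = 3 (last nonzero row G).
So gcd(357, 78) = 3, with Bézout identity 7·357 − 32·78 = 3. Containment (⊇): the Bézout identity exhibits 3 as an element of (357, 78), giving (3) ⊆ (357, 78). Containment (⊆): since 3 | 357 and 3 | 78 (357 = 3·119, 78 = 3·26), every Z-linear combination of 357 and 78 is divisible by 3, so (357, 78) ⊆ (3). Therefore (357, 78) = (3), d = 3.

Final answer: (357, 78) = (3); d = 3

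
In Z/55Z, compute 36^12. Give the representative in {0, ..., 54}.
Use repeated squaring. Binary(12) = 1100. Walk through the bits of the exponent 12 left-to-right: at each bit after the leading one, square the running value, then multiply by 36 if the bit is 1 (always reducing mod 55):
  bit 1 = 1 (leading): start with 36.
  bit 2 = 1: square 36^2 = 1296 ≡ 31; bit is 1, so multiply 31·36 = 1116 ≡ 16 (mod 55).
  bit 3 = 0: square 16^2 = 256 ≡ 36 (mod 55).
  bit 4 = 0: square 36^2 = 1296 ≡ 31 (mod 55).
Final value: 36^12 ≡ 31 (mod 55).

Final answer: 31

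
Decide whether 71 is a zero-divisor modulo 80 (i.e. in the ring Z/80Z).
gcd(71, 80) = 1, so 71 is a unit in Z/80Z (it has a multiplicative inverse). A unit cannot be a zero-divisor: if 71·b ≡ 0 then multiplying both sides by 71^(−1) gives b ≡ 0. So 71 is not a zero-divisor.

Final answer: NO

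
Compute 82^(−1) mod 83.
82^(−1) ≡ 82 (mod 83)

Apply the extended Euclidean algorithm to (83, 82), tracking rows (r, s, t) with s·83 + t·82 = r. Each division r_prev = q·r_cur + r_new produces the new row as (previous row) − q·(current row):
  row A: (83, 1, 0)   [1·83 + 0·82 = 83]
  row B: (82, 0, 1)   [0·83 + 1·82 = 82]
  83 = 1·82 + 1   → row C = row A − 1·row B = (1, 1, −1)   [check: 1·83 − 1·82 = 1]
  82 = 82·1 + 0   → remainder 0, stop. gcd = 1 (last nonzero row C).
The gcd is 1, so 82 is invertible mod 83. The last nonzero row gives 1·83 − 1·82 = 1, so t = −1. So 82^(−1) ≡ −1 ≡ 82 (mod 83). Verify: 82 · 82 = 6724 ≡ 1 (mod 83). ✓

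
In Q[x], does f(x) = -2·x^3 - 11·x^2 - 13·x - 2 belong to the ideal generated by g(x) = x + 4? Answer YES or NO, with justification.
NO

In Q[x] the ideal (g) consists of all multiples of g, so f ∈ (g) iff g | f, i.e. iff the remainder of f on division by g is 0. Divide f by g (g is monic, so eliminate the leading term of the running remainder at each step):
  leading term -2·x^3: subtract (-2·x^2)·g(x) = -2·x^3 - 8·x^2, leaving -3·x^2 - 13·x - 2
  leading term -3·x^2: subtract (-3·x)·g(x) = -3·x^2 - 12·x, leaving -x - 2
  leading term -x: subtract (-1)·g(x) = -x - 4, leaving 2
The remainder r(x) = 2 ≠ 0 (and deg r < deg g), so g ∤ f, i.e. f ∉ (g).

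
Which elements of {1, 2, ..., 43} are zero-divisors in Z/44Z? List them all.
nonzero zero-divisors of Z/44Z = {2, 4, 6, 8, 10, 11, 12, 14, 16, 18, 20, 22, 24, 26, 28, 30, 32, 33, 34, 36, 38, 40, 42}

An element a ∈ Z/44Z (with a ≠ 0) is a zero-divisor iff gcd(a, 44) > 1 (because a is a unit precisely when gcd(a, n) = 1, and in Z/nZ every nonzero, non-unit element is a zero-divisor). Scan a = 1, ..., 43 and keep those with gcd(a, 44) > 1:
  gcd(2, 44) = 2, gcd(4, 44) = 4, gcd(6, 44) = 2, gcd(8, 44) = 4, gcd(10, 44) = 2, gcd(11, 44) = 11, gcd(12, 44) = 4, gcd(14, 44) = 2, gcd(16, 44) = 4, gcd(18, 44) = 2, gcd(20, 44) = 4, gcd(22, 44) = 22, gcd(24, 44) = 4, gcd(26, 44) = 2, gcd(28, 44) = 4, gcd(30, 44) = 2, gcd(32, 44) = 4, gcd(33, 44) = 11, gcd(34, 44) = 2, gcd(36, 44) = 4, gcd(38, 44) = 2, gcd(40, 44) = 4, gcd(42, 44) = 2.
All other a ∈ {1, ..., 43} have gcd(a, 44) = 1 and are units. So the nonzero zero-divisors are exactly the 23 values of a appearing in this scan.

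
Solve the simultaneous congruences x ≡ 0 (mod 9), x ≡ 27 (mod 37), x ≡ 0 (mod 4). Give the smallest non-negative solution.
The moduli 9, 37, 4 are pairwise coprime, so by the CRT there is a unique solution mod 9·37·4 = 1332.
Solve by successive substitution. Start with x ≡ 0 (mod 9).
  Combine with x ≡ 27 (mod 37): write x = 9·t and require 9·t ≡ 27 (mod 37). Since 9^(−1) ≡ 33 (mod 37), t ≡ 33·27 ≡ 3 (mod 37). So x ≡ 9·3 = 27 (mod 333).
  Combine with x ≡ 0 (mod 4): write x = 27 + 333·t and require 27 + 333·t ≡ 0 (mod 4), i.e. 333·t ≡ 0 − 27 ≡ 1 (mod 4). Since 333^(−1) ≡ 1 (mod 4) (333 ≡ 1 (mod 4)), t ≡ 1·1 ≡ 1 (mod 4). So x ≡ 27 + 333·1 = 360 (mod 1332).
Unique solution in [0, 1332): x = 360.

Final answer: x ≡ 360 (mod 1332); the representative in [0, 1332) is 360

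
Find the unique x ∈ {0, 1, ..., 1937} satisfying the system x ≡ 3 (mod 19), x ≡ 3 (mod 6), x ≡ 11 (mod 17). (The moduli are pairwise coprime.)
The moduli 19, 6, 17 are pairwise coprime, so by the CRT there is a unique solution mod 19·6·17 = 1938.
Solve by successive substitution. Start with x ≡ 3 (mod 19).
  Combine with x ≡ 3 (mod 6): write x = 3 + 19·t and require 3 + 19·t ≡ 3 (mod 6), i.e. 19·t ≡ 3 − 3 ≡ 0 (mod 6). Since 19^(−1) ≡ 1 (mod 6) (19 ≡ 1 (mod 6)), t ≡ 1·0 ≡ 0 (mod 6). So x ≡ 3 + 19·0 = 3 (mod 114).
  Combine with x ≡ 11 (mod 17): write x = 3 + 114·t and require 3 + 114·t ≡ 11 (mod 17), i.e. 114·t ≡ 11 − 3 ≡ 8 (mod 17). Since 114^(−1) ≡ 10 (mod 17) (114 ≡ 12 (mod 17)), t ≡ 10·8 ≡ 12 (mod 17). So x ≡ 3 + 114·12 = 1371 (mod 1938).
Unique solution in [0, 1938): x = 1371.

Final answer: x ≡ 1371 (mod 1938); the representative in [0, 1938) is 1371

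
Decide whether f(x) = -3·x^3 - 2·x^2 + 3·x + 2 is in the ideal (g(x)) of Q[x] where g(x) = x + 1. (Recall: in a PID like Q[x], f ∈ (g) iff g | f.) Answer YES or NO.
YES

In Q[x] the ideal (g) consists of all multiples of g, so f ∈ (g) iff g | f, i.e. iff the remainder of f on division by g is 0. Divide f by g (g is monic, so eliminate the leading term of the running remainder at each step):
  leading term -3·x^3: subtract (-3·x^2)·g(x) = -3·x^3 - 3·x^2, leaving x^2 + 3·x + 2
  leading term x^2: subtract (x)·g(x) = x^2 + x, leaving 2·x + 2
  leading term 2·x: subtract (2)·g(x) = 2·x + 2, leaving 0
The remainder is 0, so f(x) = g(x) · h(x) with h(x) = -3·x^2 + x + 2. Hence g | f, i.e. f ∈ (g).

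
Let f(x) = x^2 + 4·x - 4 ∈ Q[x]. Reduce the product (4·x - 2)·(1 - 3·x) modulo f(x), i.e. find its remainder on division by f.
First multiply in Q[x] without reducing: a · b = -12·x^2 + 10·x - 2. Now divide by f(x) = x^2 + 4·x - 4, eliminating the leading term at each step:
  leading term -12·x^2: subtract (-12)·f(x) = -12·x^2 - 48·x + 48, leaving 58·x - 50
The degree is now < 2, so this is the remainder. Hence a · b ≡ 58·x - 50 in Q[x]/(f).

Final answer: a · b ≡ 58·x - 50 (mod f(x))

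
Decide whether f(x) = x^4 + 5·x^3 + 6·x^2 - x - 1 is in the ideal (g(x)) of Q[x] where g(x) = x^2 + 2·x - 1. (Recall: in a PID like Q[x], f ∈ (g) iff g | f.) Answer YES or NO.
YES

In Q[x] the ideal (g) consists of all multiples of g, so f ∈ (g) iff g | f, i.e. iff the remainder of f on division by g is 0. Divide f by g (g is monic, so eliminate the leading term of the running remainder at each step):
  leading term x^4: subtract (x^2)·g(x) = x^4 + 2·x^3 - x^2, leaving 3·x^3 + 7·x^2 - x - 1
  leading term 3·x^3: subtract (3·x)·g(x) = 3·x^3 + 6·x^2 - 3·x, leaving x^2 + 2·x - 1
  leading term x^2: subtract (1)·g(x) = x^2 + 2·x - 1, leaving 0
The remainder is 0, so f(x) = g(x) · h(x) with h(x) = x^2 + 3·x + 1. Hence g | f, i.e. f ∈ (g).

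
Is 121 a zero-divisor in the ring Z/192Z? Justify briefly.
NO

gcd(121, 192) = 1, so 121 is a unit in Z/192Z (it has a multiplicative inverse). A unit cannot be a zero-divisor: if 121·b ≡ 0 then multiplying both sides by 121^(−1) gives b ≡ 0. So 121 is not a zero-divisor.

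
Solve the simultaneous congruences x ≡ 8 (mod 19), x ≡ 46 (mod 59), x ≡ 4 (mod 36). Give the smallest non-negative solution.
x ≡ 6772 (mod 40356); the representative in [0, 40356) is 6772

The moduli 19, 59, 36 are pairwise coprime, so by the CRT there is a unique solution mod 19·59·36 = 40356.
Solve by successive substitution. Start with x ≡ 8 (mod 19).
  Combine with x ≡ 46 (mod 59): write x = 8 + 19·t and require 8 + 19·t ≡ 46 (mod 59), i.e. 19·t ≡ 46 − 8 ≡ 38 (mod 59). Since 19^(−1) ≡ 28 (mod 59), t ≡ 28·38 ≡ 2 (mod 59). So x ≡ 8 + 19·2 = 46 (mod 1121).
  Combine with x ≡ 4 (mod 36): write x = 46 + 1121·t and require 46 + 1121·t ≡ 4 (mod 36), i.e. 1121·t ≡ 4 − 46 ≡ 30 (mod 36). Since 1121^(−1) ≡ 29 (mod 36) (1121 ≡ 5 (mod 36)), t ≡ 29·30 ≡ 6 (mod 36). So x ≡ 46 + 1121·6 = 6772 (mod 40356).
Unique solution in [0, 40356): x = 6772.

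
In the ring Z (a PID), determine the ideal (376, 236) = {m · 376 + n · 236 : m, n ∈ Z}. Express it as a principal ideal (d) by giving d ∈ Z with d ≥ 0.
In the PID Z, (a, b) is generated by gcd(a, b). Compute gcd(376, 236) with the extended Euclidean algorithm, tracking rows (r, s, t) with s·376 + t·236 = r:
  row A: (376, 1, 0)   [1·376 + 0·236 = 376]
  row B: (236, 0, 1)   [0·376 + 1·236 = 236]
  376 = 1·236 + 140   → row C = row A − 1·row B = (140, 1, −1)   [check: 1·376 − 1·236 = 140]
  236 = 1·140 + 96   → row D = row B − 1·row C = (96, −1, 2)   [check: −1·376 + 2·236 = 96]
  140 = 1·96 + 44   → row E = row C − 1·row D = (44, 2, −3)   [check: 2·376 − 3·236 = 44]
  96 = 2·44 + 8   → row F = row D − 2·row E = (8, −5, 8)   [check: −5·376 + 8·236 = 8]
  44 = 5·8 + 4   → row G = row E − 5·row F = (4, 27, −43)   [check: 27·376 − 43·236 = 4]
  8 = 2·4 + 0   → remainder 0, stop. gcd = 4 (last nonzero row G).
So gcd(376, 236) = 4, with Bézout identity 27·376 − 43·236 = 4. Containment (⊇): the Bézout identity exhibits 4 as an element of (376, 236), giving (4) ⊆ (376, 236). Containment (⊆): since 4 | 376 and 4 | 236 (376 = 4·94, 236 = 4·59), every Z-linear combination of 376 and 236 is divisible by 4, so (376, 236) ⊆ (4). Therefore (376, 236) = (4), d = 4.

Final answer: (376, 236) = (4); d = 4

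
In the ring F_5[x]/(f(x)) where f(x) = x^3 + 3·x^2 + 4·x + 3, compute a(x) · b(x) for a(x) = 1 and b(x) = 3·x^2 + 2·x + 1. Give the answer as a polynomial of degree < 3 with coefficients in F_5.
a · b ≡ 3·x^2 + 2·x + 1 (mod f(x))

Multiply as integer polynomials: a · b = 3·x^2 + 2·x + 1. Reducing coefficients mod 5: a · b ≡ 3·x^2 + 2·x + 1. This already has degree < 3, so no reduction by f is needed. Hence a · b ≡ 3·x^2 + 2·x + 1 in F_5[x]/(f).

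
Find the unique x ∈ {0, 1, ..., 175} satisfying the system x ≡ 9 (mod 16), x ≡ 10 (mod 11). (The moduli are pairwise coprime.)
The moduli 16, 11 are pairwise coprime, so by the CRT there is a unique solution mod 16·11 = 176.
Solve by successive substitution. Start with x ≡ 9 (mod 16).
  Combine with x ≡ 10 (mod 11): write x = 9 + 16·t and require 9 + 16·t ≡ 10 (mod 11), i.e. 16·t ≡ 10 − 9 ≡ 1 (mod 11). Since 16^(−1) ≡ 9 (mod 11) (16 ≡ 5 (mod 11)), t ≡ 9·1 ≡ 9 (mod 11). So x ≡ 9 + 16·9 = 153 (mod 176).
Unique solution in [0, 176): x = 153.

Final answer: x ≡ 153 (mod 176); the representative in [0, 176) is 153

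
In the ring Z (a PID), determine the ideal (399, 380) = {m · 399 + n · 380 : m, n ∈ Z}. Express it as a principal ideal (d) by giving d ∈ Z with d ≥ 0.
In the PID Z, (a, b) is generated by gcd(a, b). Compute gcd(399, 380) with the extended Euclidean algorithm, tracking rows (r, s, t) with s·399 + t·380 = r:
  row A: (399, 1, 0)   [1·399 + 0·380 = 399]
  row B: (380, 0, 1)   [0·399 + 1·380 = 380]
  399 = 1·380 + 19   → row C = row A − 1·row B = (19, 1, −1)   [check: 1·399 − 1·380 = 19]
  380 = 20·19 + 0   → remainder 0, stop. gcd = 19 (last nonzero row C).
So gcd(399, 380) = 19, with Bézout identity 1·399 − 1·380 = 19. Containment (⊇): the Bézout identity exhibits 19 as an element of (399, 380), giving (19) ⊆ (399, 380). Containment (⊆): since 19 | 399 and 19 | 380 (399 = 19·21, 380 = 19·20), every Z-linear combination of 399 and 380 is divisible by 19, so (399, 380) ⊆ (19). Therefore (399, 380) = (19), d = 19.

Final answer: (399, 380) = (19); d = 19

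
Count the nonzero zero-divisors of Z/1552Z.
Z/1552Z has 783 nonzero zero-divisors

In Z/1552Z each nonzero element is either a unit (gcd with 1552 is 1) or a zero-divisor (gcd > 1). The number of units is φ(1552): factorise 1552 = 2^4 · 97, so φ(1552) = (2^4 − 2^3) · (97 − 1) = 8 · 96 = 768. The nonzero elements number 1552 − 1 = 1551. Hence the nonzero zero-divisors number 1551 − 768 = 783.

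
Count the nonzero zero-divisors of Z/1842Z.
In Z/1842Z each nonzero element is either a unit (gcd with 1842 is 1) or a zero-divisor (gcd > 1). The number of units is φ(1842): factorise 1842 = 2 · 3 · 307, so φ(1842) = (2 − 1) · (3 − 1) · (307 − 1) = 1 · 2 · 306 = 612. The nonzero elements number 1842 − 1 = 1841. Hence the nonzero zero-divisors number 1841 − 612 = 1229.

Final answer: Z/1842Z has 1229 nonzero zero-divisors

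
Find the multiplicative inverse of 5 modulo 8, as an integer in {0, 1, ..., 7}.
5^(−1) ≡ 5 (mod 8)

Apply the extended Euclidean algorithm to (8, 5), tracking rows (r, s, t) with s·8 + t·5 = r. Each division r_prev = q·r_cur + r_new produces the new row as (previous row) − q·(current row):
  row A: (8, 1, 0)   [1·8 + 0·5 = 8]
  row B: (5, 0, 1)   [0·8 + 1·5 = 5]
  8 = 1·5 + 3   → row C = row A − 1·row B = (3, 1, −1)   [check: 1·8 − 1·5 = 3]
  5 = 1·3 + 2   → row D = row B − 1·row C = (2, −1, 2)   [check: −1·8 + 2·5 = 2]
  3 = 1·2 + 1   → row E = row C − 1·row D = (1, 2, −3)   [check: 2·8 − 3·5 = 1]
  2 = 2·1 + 0   → remainder 0, stop. gcd = 1 (last nonzero row E).
The gcd is 1, so 5 is invertible mod 8. The last nonzero row gives 2·8 − 3·5 = 1, so t = −3. So 5^(−1) ≡ −3 ≡ 5 (mod 8). Verify: 5 · 5 = 25 ≡ 1 (mod 8). ✓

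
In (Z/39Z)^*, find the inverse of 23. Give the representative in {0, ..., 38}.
23^(−1) ≡ 17 (mod 39)

Apply the extended Euclidean algorithm to (39, 23), tracking rows (r, s, t) with s·39 + t·23 = r. Each division r_prev = q·r_cur + r_new produces the new row as (previous row) − q·(current row):
  row A: (39, 1, 0)   [1·39 + 0·23 = 39]
  row B: (23, 0, 1)   [0·39 + 1·23 = 23]
  39 = 1·23 + 16   → row C = row A − 1·row B = (16, 1, −1)   [check: 1·39 − 1·23 = 16]
  23 = 1·16 + 7   → row D = row B − 1·row C = (7, −1, 2)   [check: −1·39 + 2·23 = 7]
  16 = 2·7 + 2   → row E = row C − 2·row D = (2, 3, −5)   [check: 3·39 − 5·23 = 2]
  7 = 3·2 + 1   → row F = row D − 3·row E = (1, −10, 17)   [check: −10·39 + 17·23 = 1]
  2 = 2·1 + 0   → remainder 0, stop. gcd = 1 (last nonzero row F).
The gcd is 1, so 23 is invertible mod 39. The last nonzero row gives −10·39 + 17·23 = 1, so t = 17. So 23^(−1) ≡ 17 (mod 39). Verify: 23 · 17 = 391 ≡ 1 (mod 39). ✓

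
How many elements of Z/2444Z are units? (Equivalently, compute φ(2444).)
An element a ∈ Z/2444Z is a unit iff gcd(a, 2444) = 1, so the number of units is φ(2444). φ is multiplicative, with φ(p^e) = p^e − p^(e−1). Factorise 2444 = 2^2 · 13 · 47. Then
  φ(2444) = (2^2 − 2^1) · (13 − 1) · (47 − 1) = 2 · 12 · 46 = 1104.

Final answer: Z/2444Z has φ(2444) = 1104 units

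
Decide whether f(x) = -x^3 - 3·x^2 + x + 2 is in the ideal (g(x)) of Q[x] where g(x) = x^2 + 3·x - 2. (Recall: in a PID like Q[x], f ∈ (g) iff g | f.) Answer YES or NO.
In Q[x] the ideal (g) consists of all multiples of g, so f ∈ (g) iff g | f, i.e. iff the remainder of f on division by g is 0. Divide f by g (g is monic, so eliminate the leading term of the running remainder at each step):
  leading term -x^3: subtract (-x)·g(x) = -x^3 - 3·x^2 + 2·x, leaving 2 - x
The remainder r(x) = 2 - x ≠ 0 (and deg r < deg g), so g ∤ f, i.e. f ∉ (g).

Final answer: NO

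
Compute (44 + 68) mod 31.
19

Reduce the summands first: 44 ≡ 13, 68 ≡ 6 (mod 31), so 44 + 68 ≡ 13 + 6 (mod 31). 13 + 6 = 19; 19 = 0·31 + 19, so (44 + 68) mod 31 = 19.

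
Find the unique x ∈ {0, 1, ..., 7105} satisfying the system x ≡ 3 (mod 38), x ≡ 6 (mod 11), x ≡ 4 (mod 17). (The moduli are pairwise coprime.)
x ≡ 4373 (mod 7106); the representative in [0, 7106) is 4373

The moduli 38, 11, 17 are pairwise coprime, so by the CRT there is a unique solution mod 38·11·17 = 7106.
Solve by successive substitution. Start with x ≡ 3 (mod 38).
  Combine with x ≡ 6 (mod 11): write x = 3 + 38·t and require 3 + 38·t ≡ 6 (mod 11), i.e. 38·t ≡ 6 − 3 ≡ 3 (mod 11). Since 38^(−1) ≡ 9 (mod 11) (38 ≡ 5 (mod 11)), t ≡ 9·3 ≡ 5 (mod 11). So x ≡ 3 + 38·5 = 193 (mod 418).
  Combine with x ≡ 4 (mod 17): write x = 193 + 418·t and require 193 + 418·t ≡ 4 (mod 17), i.e. 418·t ≡ 4 − 193 ≡ 15 (mod 17). Since 418^(−1) ≡ 12 (mod 17) (418 ≡ 10 (mod 17)), t ≡ 12·15 ≡ 10 (mod 17). So x ≡ 193 + 418·10 = 4373 (mod 7106).
Unique solution in [0, 7106): x = 4373.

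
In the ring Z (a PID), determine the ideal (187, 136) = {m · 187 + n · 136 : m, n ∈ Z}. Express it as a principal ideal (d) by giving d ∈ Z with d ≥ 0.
(187, 136) = (17); d = 17

In the PID Z, (a, b) is generated by gcd(a, b). Compute gcd(187, 136) with the extended Euclidean algorithm, tracking rows (r, s, t) with s·187 + t·136 = r:
  row A: (187, 1, 0)   [1·187 + 0·136 = 187]
  row B: (136, 0, 1)   [0·187 + 1·136 = 136]
  187 = 1·136 + 51   → row C = row A − 1·row B = (51, 1, −1)   [check: 1·187 − 1·136 = 51]
  136 = 2·51 + 34   → row D = row B − 2·row C = (34, −2, 3)   [check: −2·187 + 3·136 = 34]
  51 = 1·34 + 17   → row E = row C − 1·row D = (17, 3, −4)   [check: 3·187 − 4·136 = 17]
  34 = 2·17 + 0   → remainder 0, stop. gcd = 17 (last nonzero row E).
So gcd(187, 136) = 17, with Bézout identity 3·187 − 4·136 = 17. Containment (⊇): the Bézout identity exhibits 17 as an element of (187, 136), giving (17) ⊆ (187, 136). Containment (⊆): since 17 | 187 and 17 | 136 (187 = 17·11, 136 = 17·8), every Z-linear combination of 187 and 136 is divisible by 17, so (187, 136) ⊆ (17). Therefore (187, 136) = (17), d = 17.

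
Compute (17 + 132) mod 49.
2

Reduce the summands first: 132 ≡ 34 (mod 49), so 17 + 132 ≡ 17 + 34 (mod 49). 17 + 34 = 51; 51 = 1·49 + 2, so (17 + 132) mod 49 = 2.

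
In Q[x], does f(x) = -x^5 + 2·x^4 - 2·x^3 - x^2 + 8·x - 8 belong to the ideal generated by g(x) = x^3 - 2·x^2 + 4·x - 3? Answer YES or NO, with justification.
NO

In Q[x] the ideal (g) consists of all multiples of g, so f ∈ (g) iff g | f, i.e. iff the remainder of f on division by g is 0. Divide f by g (g is monic, so eliminate the leading term of the running remainder at each step):
  leading term -x^5: subtract (-x^2)·g(x) = -x^5 + 2·x^4 - 4·x^3 + 3·x^2, leaving 2·x^3 - 4·x^2 + 8·x - 8
  leading term 2·x^3: subtract (2)·g(x) = 2·x^3 - 4·x^2 + 8·x - 6, leaving -2
The remainder r(x) = -2 ≠ 0 (and deg r < deg g), so g ∤ f, i.e. f ∉ (g).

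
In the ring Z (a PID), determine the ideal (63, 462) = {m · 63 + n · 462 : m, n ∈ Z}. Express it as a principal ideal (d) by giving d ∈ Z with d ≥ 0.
In the PID Z, (a, b) is generated by gcd(a, b). Compute gcd(462, 63) with the extended Euclidean algorithm, tracking rows (r, s, t) with s·462 + t·63 = r:
  row A: (462, 1, 0)   [1·462 + 0·63 = 462]
  row B: (63, 0, 1)   [0·462 + 1·63 = 63]
  462 = 7·63 + 21   → row C = row A − 7·row B = (21, 1, −7)   [check: 1·462 − 7·63 = 21]
  63 = 3·21 + 0   → remainder 0, stop. gcd = 21 (last nonzero row C).
So gcd(63, 462) = 21, with Bézout identity 1·462 − 7·63 = 21. Containment (⊇): the Bézout identity exhibits 21 as an element of (63, 462), giving (21) ⊆ (63, 462). Containment (⊆): since 21 | 63 and 21 | 462 (63 = 21·3, 462 = 21·22), every Z-linear combination of 63 and 462 is divisible by 21, so (63, 462) ⊆ (21). Therefore (63, 462) = (21), d = 21.

Final answer: (63, 462) = (21); d = 21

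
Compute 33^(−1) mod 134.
33^(−1) ≡ 65 (mod 134)

Apply the extended Euclidean algorithm to (134, 33), tracking rows (r, s, t) with s·134 + t·33 = r. Each division r_prev = q·r_cur + r_new produces the new row as (previous row) − q·(current row):
  row A: (134, 1, 0)   [1·134 + 0·33 = 134]
  row B: (33, 0, 1)   [0·134 + 1·33 = 33]
  134 = 4·33 + 2   → row C = row A − 4·row B = (2, 1, −4)   [check: 1·134 − 4·33 = 2]
  33 = 16·2 + 1   → row D = row B − 16·row C = (1, −16, 65)   [check: −16·134 + 65·33 = 1]
  2 = 2·1 + 0   → remainder 0, stop. gcd = 1 (last nonzero row D).
The gcd is 1, so 33 is invertible mod 134. The last nonzero row gives −16·134 + 65·33 = 1, so t = 65. So 33^(−1) ≡ 65 (mod 134). Verify: 33 · 65 = 2145 ≡ 1 (mod 134). ✓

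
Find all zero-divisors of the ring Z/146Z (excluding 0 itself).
nonzero zero-divisors of Z/146Z = {2, 4, 6, 8, 10, 12, 14, 16, 18, 20, 22, 24, 26, 28, 30, 32, 34, 36, 38, 40, 42, 44, 46, 48, 50, 52, 54, 56, 58, 60, 62, 64, 66, 68, 70, 72, 73, 74, 76, 78, 80, 82, 84, 86, 88, 90, 92, 94, 96, 98, 100, 102, 104, 106, 108, 110, 112, 114, 116, 118, 120, 122, 124, 126, 128, 130, 132, 134, 136, 138, 140, 142, 144}

An element a ∈ Z/146Z (with a ≠ 0) is a zero-divisor iff gcd(a, 146) > 1 (because a is a unit precisely when gcd(a, n) = 1, and in Z/nZ every nonzero, non-unit element is a zero-divisor). Scan a = 1, ..., 145 and keep those with gcd(a, 146) > 1:
  gcd(2, 146) = 2, gcd(4, 146) = 2, gcd(6, 146) = 2, gcd(8, 146) = 2, gcd(10, 146) = 2, gcd(12, 146) = 2, gcd(14, 146) = 2, gcd(16, 146) = 2, gcd(18, 146) = 2, gcd(20, 146) = 2, gcd(22, 146) = 2, gcd(24, 146) = 2, gcd(26, 146) = 2, gcd(28, 146) = 2, gcd(30, 146) = 2, gcd(32, 146) = 2, gcd(34, 146) = 2, gcd(36, 146) = 2, gcd(38, 146) = 2, gcd(40, 146) = 2, gcd(42, 146) = 2, gcd(44, 146) = 2, gcd(46, 146) = 2, gcd(48, 146) = 2, gcd(50, 146) = 2, gcd(52, 146) = 2, gcd(54, 146) = 2, gcd(56, 146) = 2, gcd(58, 146) = 2, gcd(60, 146) = 2, gcd(62, 146) = 2, gcd(64, 146) = 2, gcd(66, 146) = 2, gcd(68, 146) = 2, gcd(70, 146) = 2, gcd(72, 146) = 2, gcd(73, 146) = 73, gcd(74, 146) = 2, gcd(76, 146) = 2, gcd(78, 146) = 2, gcd(80, 146) = 2, gcd(82, 146) = 2, gcd(84, 146) = 2, gcd(86, 146) = 2, gcd(88, 146) = 2, gcd(90, 146) = 2, gcd(92, 146) = 2, gcd(94, 146) = 2, gcd(96, 146) = 2, gcd(98, 146) = 2, gcd(100, 146) = 2, gcd(102, 146) = 2, gcd(104, 146) = 2, gcd(106, 146) = 2, gcd(108, 146) = 2, gcd(110, 146) = 2, gcd(112, 146) = 2, gcd(114, 146) = 2, gcd(116, 146) = 2, gcd(118, 146) = 2, gcd(120, 146) = 2, gcd(122, 146) = 2, gcd(124, 146) = 2, gcd(126, 146) = 2, gcd(128, 146) = 2, gcd(130, 146) = 2, gcd(132, 146) = 2, gcd(134, 146) = 2, gcd(136, 146) = 2, gcd(138, 146) = 2, gcd(140, 146) = 2, gcd(142, 146) = 2, gcd(144, 146) = 2.
All other a ∈ {1, ..., 145} have gcd(a, 146) = 1 and are units. So the nonzero zero-divisors are exactly the 73 values of a appearing in this scan.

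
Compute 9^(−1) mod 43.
Apply the extended Euclidean algorithm to (43, 9), tracking rows (r, s, t) with s·43 + t·9 = r. Each division r_prev = q·r_cur + r_new produces the new row as (previous row) − q·(current row):
  row A: (43, 1, 0)   [1·43 + 0·9 = 43]
  row B: (9, 0, 1)   [0·43 + 1·9 = 9]
  43 = 4·9 + 7   → row C = row A − 4·row B = (7, 1, −4)   [check: 1·43 − 4·9 = 7]
  9 = 1·7 + 2   → row D = row B − 1·row C = (2, −1, 5)   [check: −1·43 + 5·9 = 2]
  7 = 3·2 + 1   → row E = row C − 3·row D = (1, 4, −19)   [check: 4·43 − 19·9 = 1]
  2 = 2·1 + 0   → remainder 0, stop. gcd = 1 (last nonzero row E).
The gcd is 1, so 9 is invertible mod 43. The last nonzero row gives 4·43 − 19·9 = 1, so t = −19. So 9^(−1) ≡ −19 ≡ 24 (mod 43). Verify: 9 · 24 = 216 ≡ 1 (mod 43). ✓

Final answer: 9^(−1) ≡ 24 (mod 43)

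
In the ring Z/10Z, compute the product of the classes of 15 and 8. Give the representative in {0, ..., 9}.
0

Reduce the factors first: 15 ≡ 5 (mod 10), so 15 · 8 ≡ 5 · 8 (mod 10). 5 · 8 = 40. Dividing by 10: 40 = 4·10 + 0. So (15 · 8) mod 10 = 0.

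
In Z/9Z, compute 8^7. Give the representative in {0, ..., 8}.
8

Use repeated squaring. Binary(7) = 111. Walk through the bits of the exponent 7 left-to-right: at each bit after the leading one, square the running value, then multiply by 8 if the bit is 1 (always reducing mod 9):
  bit 1 = 1 (leading): start with 8.
  bit 2 = 1: square 8^2 = 64 ≡ 1; bit is 1, so multiply 1·8 = 8 (mod 9).
  bit 3 = 1: square 8^2 = 64 ≡ 1; bit is 1, so multiply 1·8 = 8 (mod 9).
Final value: 8^7 ≡ 8 (mod 9).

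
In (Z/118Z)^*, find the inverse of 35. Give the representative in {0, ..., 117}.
35^(−1) ≡ 27 (mod 118)

Apply the extended Euclidean algorithm to (118, 35), tracking rows (r, s, t) with s·118 + t·35 = r. Each division r_prev = q·r_cur + r_new produces the new row as (previous row) − q·(current row):
  row A: (118, 1, 0)   [1·118 + 0·35 = 118]
  row B: (35, 0, 1)   [0·118 + 1·35 = 35]
  118 = 3·35 + 13   → row C = row A − 3·row B = (13, 1, −3)   [check: 1·118 − 3·35 = 13]
  35 = 2·13 + 9   → row D = row B − 2·row C = (9, −2, 7)   [check: −2·118 + 7·35 = 9]
  13 = 1·9 + 4   → row E = row C − 1·row D = (4, 3, −10)   [check: 3·118 − 10·35 = 4]
  9 = 2·4 + 1   → row F = row D − 2·row E = (1, −8, 27)   [check: −8·118 + 27·35 = 1]
  4 = 4·1 + 0   → remainder 0, stop. gcd = 1 (last nonzero row F).
The gcd is 1, so 35 is invertible mod 118. The last nonzero row gives −8·118 + 27·35 = 1, so t = 27. So 35^(−1) ≡ 27 (mod 118). Verify: 35 · 27 = 945 ≡ 1 (mod 118). ✓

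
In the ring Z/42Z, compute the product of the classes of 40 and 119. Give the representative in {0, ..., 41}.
Reduce the factors first: 119 ≡ 35 (mod 42), so 40 · 119 ≡ 40 · 35 (mod 42). 40 · 35 = 1400. Dividing by 42: 1400 = 33·42 + 14. So (40 · 119) mod 42 = 14.

Final answer: 14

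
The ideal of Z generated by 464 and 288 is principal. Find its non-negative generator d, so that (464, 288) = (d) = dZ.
(464, 288) = (16); d = 16

In the PID Z, (a, b) is generated by gcd(a, b). Compute gcd(464, 288) with the extended Euclidean algorithm, tracking rows (r, s, t) with s·464 + t·288 = r:
  row A: (464, 1, 0)   [1·464 + 0·288 = 464]
  row B: (288, 0, 1)   [0·464 + 1·288 = 288]
  464 = 1·288 + 176   → row C = row A − 1·row B = (176, 1, −1)   [check: 1·464 − 1·288 = 176]
  288 = 1·176 + 112   → row D = row B − 1·row C = (112, −1, 2)   [check: −1·464 + 2·288 = 112]
  176 = 1·112 + 64   → row E = row C − 1·row D = (64, 2, −3)   [check: 2·464 − 3·288 = 64]
  112 = 1·64 + 48   → row F = row D − 1·row E = (48, −3, 5)   [check: −3·464 + 5·288 = 48]
  64 = 1·48 + 16   → row G = row E − 1·row F = (16, 5, −8)   [check: 5·464 − 8·288 = 16]
  48 = 3·16 + 0   → remainder 0, stop. gcd = 16 (last nonzero row G).
So gcd(464, 288) = 16, with Bézout identity 5·464 − 8·288 = 16. Containment (⊇): the Bézout identity exhibits 16 as an element of (464, 288), giving (16) ⊆ (464, 288). Containment (⊆): since 16 | 464 and 16 | 288 (464 = 16·29, 288 = 16·18), every Z-linear combination of 464 and 288 is divisible by 16, so (464, 288) ⊆ (16). Therefore (464, 288) = (16), d = 16.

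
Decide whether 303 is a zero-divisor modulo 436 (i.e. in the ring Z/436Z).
gcd(303, 436) = 1, so 303 is a unit in Z/436Z (it has a multiplicative inverse). A unit cannot be a zero-divisor: if 303·b ≡ 0 then multiplying both sides by 303^(−1) gives b ≡ 0. So 303 is not a zero-divisor.

Final answer: NO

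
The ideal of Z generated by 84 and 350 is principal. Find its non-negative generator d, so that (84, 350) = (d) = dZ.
In the PID Z, (a, b) is generated by gcd(a, b). Compute gcd(350, 84) with the extended Euclidean algorithm, tracking rows (r, s, t) with s·350 + t·84 = r:
  row A: (350, 1, 0)   [1·350 + 0·84 = 350]
  row B: (84, 0, 1)   [0·350 + 1·84 = 84]
  350 = 4·84 + 14   → row C = row A − 4·row B = (14, 1, −4)   [check: 1·350 − 4·84 = 14]
  84 = 6·14 + 0   → remainder 0, stop. gcd = 14 (last nonzero row C).
So gcd(84, 350) = 14, with Bézout identity 1·350 − 4·84 = 14. Containment (⊇): the Bézout identity exhibits 14 as an element of (84, 350), giving (14) ⊆ (84, 350). Containment (⊆): since 14 | 84 and 14 | 350 (84 = 14·6, 350 = 14·25), every Z-linear combination of 84 and 350 is divisible by 14, so (84, 350) ⊆ (14). Therefore (84, 350) = (14), d = 14.

Final answer: (84, 350) = (14); d = 14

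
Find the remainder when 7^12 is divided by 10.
1

Use repeated squaring. Binary(12) = 1100. Walk through the bits of the exponent 12 left-to-right: at each bit after the leading one, square the running value, then multiply by 7 if the bit is 1 (always reducing mod 10):
  bit 1 = 1 (leading): start with 7.
  bit 2 = 1: square 7^2 = 49 ≡ 9; bit is 1, so multiply 9·7 = 63 ≡ 3 (mod 10).
  bit 3 = 0: square 3^2 = 9 (mod 10).
  bit 4 = 0: square 9^2 = 81 ≡ 1 (mod 10).
Final value: 7^12 ≡ 1 (mod 10).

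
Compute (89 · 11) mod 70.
Reduce the factors first: 89 ≡ 19 (mod 70), so 89 · 11 ≡ 19 · 11 (mod 70). 19 · 11 = 209. Dividing by 70: 209 = 2·70 + 69. So (89 · 11) mod 70 = 69.

Final answer: 69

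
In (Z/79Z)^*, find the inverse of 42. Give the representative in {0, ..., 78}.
42^(−1) ≡ 32 (mod 79)

Apply the extended Euclidean algorithm to (79, 42), tracking rows (r, s, t) with s·79 + t·42 = r. Each division r_prev = q·r_cur + r_new produces the new row as (previous row) − q·(current row):
  row A: (79, 1, 0)   [1·79 + 0·42 = 79]
  row B: (42, 0, 1)   [0·79 + 1·42 = 42]
  79 = 1·42 + 37   → row C = row A − 1·row B = (37, 1, −1)   [check: 1·79 − 1·42 = 37]
  42 = 1·37 + 5   → row D = row B − 1·row C = (5, −1, 2)   [check: −1·79 + 2·42 = 5]
  37 = 7·5 + 2   → row E = row C − 7·row D = (2, 8, −15)   [check: 8·79 − 15·42 = 2]
  5 = 2·2 + 1   → row F = row D − 2·row E = (1, −17, 32)   [check: −17·79 + 32·42 = 1]
  2 = 2·1 + 0   → remainder 0, stop. gcd = 1 (last nonzero row F).
The gcd is 1, so 42 is invertible mod 79. The last nonzero row gives −17·79 + 32·42 = 1, so t = 32. So 42^(−1) ≡ 32 (mod 79). Verify: 42 · 32 = 1344 ≡ 1 (mod 79). ✓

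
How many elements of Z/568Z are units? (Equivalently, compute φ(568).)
An element a ∈ Z/568Z is a unit iff gcd(a, 568) = 1, so the number of units is φ(568). φ is multiplicative, with φ(p^e) = p^e − p^(e−1). Factorise 568 = 2^3 · 71. Then
  φ(568) = (2^3 − 2^2) · (71 − 1) = 4 · 70 = 280.

Final answer: Z/568Z has φ(568) = 280 units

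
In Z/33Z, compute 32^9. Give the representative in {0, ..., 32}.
32

Use repeated squaring. Binary(9) = 1001. Walk through the bits of the exponent 9 left-to-right: at each bit after the leading one, square the running value, then multiply by 32 if the bit is 1 (always reducing mod 33):
  bit 1 = 1 (leading): start with 32.
  bit 2 = 0: square 32^2 = 1024 ≡ 1 (mod 33).
  bit 3 = 0: square 1^2 = 1 (mod 33).
  bit 4 = 1: square 1^2 = 1; bit is 1, so multiply 1·32 = 32 (mod 33).
Final value: 32^9 ≡ 32 (mod 33).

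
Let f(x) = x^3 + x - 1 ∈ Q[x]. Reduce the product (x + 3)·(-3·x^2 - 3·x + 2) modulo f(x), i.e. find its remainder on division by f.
First multiply in Q[x] without reducing: a · b = -3·x^3 - 12·x^2 - 7·x + 6. Now divide by f(x) = x^3 + x - 1, eliminating the leading term at each step:
  leading term -3·x^3: subtract (-3)·f(x) = -3·x^3 - 3·x + 3, leaving -12·x^2 - 4·x + 3
The degree is now < 3, so this is the remainder. Hence a · b ≡ -12·x^2 - 4·x + 3 in Q[x]/(f).

Final answer: a · b ≡ -12·x^2 - 4·x + 3 (mod f(x))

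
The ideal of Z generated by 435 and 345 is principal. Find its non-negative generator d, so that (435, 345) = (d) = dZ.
(435, 345) = (15); d = 15

In the PID Z, (a, b) is generated by gcd(a, b). Compute gcd(435, 345) with the extended Euclidean algorithm, tracking rows (r, s, t) with s·435 + t·345 = r:
  row A: (435, 1, 0)   [1·435 + 0·345 = 435]
  row B: (345, 0, 1)   [0·435 + 1·345 = 345]
  435 = 1·345 + 90   → row C = row A − 1·row B = (90, 1, −1)   [check: 1·435 − 1·345 = 90]
  345 = 3·90 + 75   → row D = row B − 3·row C = (75, −3, 4)   [check: −3·435 + 4·345 = 75]
  90 = 1·75 + 15   → row E = row C − 1·row D = (15, 4, −5)   [check: 4·435 − 5·345 = 15]
  75 = 5·15 + 0   → remainder 0, stop. gcd = 15 (last nonzero row E).
So gcd(435, 345) = 15, with Bézout identity 4·435 − 5·345 = 15. Containment (⊇): the Bézout identity exhibits 15 as an element of (435, 345), giving (15) ⊆ (435, 345). Containment (⊆): since 15 | 435 and 15 | 345 (435 = 15·29, 345 = 15·23), every Z-linear combination of 435 and 345 is divisible by 15, so (435, 345) ⊆ (15). Therefore (435, 345) = (15), d = 15.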